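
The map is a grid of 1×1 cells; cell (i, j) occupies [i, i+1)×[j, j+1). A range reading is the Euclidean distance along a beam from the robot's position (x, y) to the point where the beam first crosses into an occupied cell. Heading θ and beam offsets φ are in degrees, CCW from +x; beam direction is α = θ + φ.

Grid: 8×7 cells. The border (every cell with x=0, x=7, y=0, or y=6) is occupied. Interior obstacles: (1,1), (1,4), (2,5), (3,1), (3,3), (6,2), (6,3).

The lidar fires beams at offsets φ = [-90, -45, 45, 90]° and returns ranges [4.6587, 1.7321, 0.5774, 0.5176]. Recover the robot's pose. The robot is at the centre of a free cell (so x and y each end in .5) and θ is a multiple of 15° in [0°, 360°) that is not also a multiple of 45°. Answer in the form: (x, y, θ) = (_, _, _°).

The pose lattice has 23·16 = 368 candidates. Test each by forward raycasting.
  (2.5, 1.5, 330°): beam 1 = 0.5774 ≠ 4.6587 ✗
  (4.5, 4.5, 255°): beam 1 = 1.9319 ≠ 4.6587 ✗
  (4.5, 5.5, 240°): beam 1 = 1.0000 ≠ 4.6587 ✗
  (5.5, 5.5, 210°): beam 1 = 0.5774 ≠ 4.6587 ✗
  …
  (4.5, 1.5, 165°): r_1=4.6587, r_2=1.7321, r_3=0.5774, r_4=0.5176 — all match ✓
No second candidate reproduces the full scan.

(x, y, θ) = (4.5, 1.5, 165°)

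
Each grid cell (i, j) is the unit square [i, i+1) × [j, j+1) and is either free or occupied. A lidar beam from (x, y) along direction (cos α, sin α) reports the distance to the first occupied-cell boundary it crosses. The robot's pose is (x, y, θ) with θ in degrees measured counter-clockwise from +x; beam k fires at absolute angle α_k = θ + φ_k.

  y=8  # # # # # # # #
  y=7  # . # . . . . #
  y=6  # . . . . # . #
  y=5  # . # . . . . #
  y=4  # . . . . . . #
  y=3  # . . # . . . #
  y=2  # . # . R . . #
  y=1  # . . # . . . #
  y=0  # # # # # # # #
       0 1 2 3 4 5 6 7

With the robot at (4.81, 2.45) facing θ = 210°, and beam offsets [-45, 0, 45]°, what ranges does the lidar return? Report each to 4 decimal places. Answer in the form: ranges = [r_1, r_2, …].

ranges = [1.8738, 0.9353, 1.5012]

beam 1: φ=-45°, α=165°
  dir = (cos 165°, sin 165°) = (-0.9659, 0.2588); from cell (4,2)
  next x-line at t=0.8386, next y-line at t=2.1250; Δt_x=1.0353, Δt_y=3.8637
    x: enter (3,2) at t=0.8386
    x: enter (2,2) at t=1.8738 ← occupied
  → r_1 = 1.8738
beam 2: φ=0°, α=210°
  dir = (cos 210°, sin 210°) = (-0.8660, -0.5000); from cell (4,2)
  next x-line at t=0.9353, next y-line at t=0.9000; Δt_x=1.1547, Δt_y=2.0000
    y: enter (4,1) at t=0.9000
    x: enter (3,1) at t=0.9353 ← occupied
  → r_2 = 0.9353
beam 3: φ=45°, α=255°
  dir = (cos 255°, sin 255°) = (-0.2588, -0.9659); from cell (4,2)
  next x-line at t=3.1296, next y-line at t=0.4659; Δt_x=3.8637, Δt_y=1.0353
    y: enter (4,1) at t=0.4659
    y: enter (4,0) at t=1.5012 ← occupied
  → r_3 = 1.5012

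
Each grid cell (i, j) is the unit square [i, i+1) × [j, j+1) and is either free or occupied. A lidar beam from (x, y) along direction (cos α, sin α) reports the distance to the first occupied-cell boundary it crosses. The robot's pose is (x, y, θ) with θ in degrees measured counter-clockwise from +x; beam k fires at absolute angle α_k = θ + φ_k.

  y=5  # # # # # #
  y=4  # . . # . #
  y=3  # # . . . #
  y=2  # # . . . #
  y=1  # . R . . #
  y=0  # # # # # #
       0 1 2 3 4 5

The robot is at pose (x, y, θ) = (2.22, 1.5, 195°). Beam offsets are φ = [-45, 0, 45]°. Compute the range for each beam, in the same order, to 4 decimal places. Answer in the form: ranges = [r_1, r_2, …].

ranges = [1.0000, 1.2630, 0.5774]

beam 1: φ=-45°, α=150°
  d=(-0.8660,0.5000)  start (2,1)  tX=0.2540 tY=1.0000  stride 1/|dx|=1.1547 1/|dy|=2.0000
    cross x-line → (1,1), t=0.2540
    cross y-line → (1,2), t=1.0000 (wall)
  → r_1 = 1.0000
beam 2: φ=0°, α=195°
  d=(-0.9659,-0.2588)  start (2,1)  tX=0.2278 tY=1.9319  stride 1/|dx|=1.0353 1/|dy|=3.8637
    cross x-line → (1,1), t=0.2278
    cross x-line → (0,1), t=1.2630 (wall)
  → r_2 = 1.2630
beam 3: φ=45°, α=240°
  d=(-0.5000,-0.8660)  start (2,1)  tX=0.4400 tY=0.5774  stride 1/|dx|=2.0000 1/|dy|=1.1547
    cross x-line → (1,1), t=0.4400
    cross y-line → (1,0), t=0.5774 (wall)
  → r_3 = 0.5774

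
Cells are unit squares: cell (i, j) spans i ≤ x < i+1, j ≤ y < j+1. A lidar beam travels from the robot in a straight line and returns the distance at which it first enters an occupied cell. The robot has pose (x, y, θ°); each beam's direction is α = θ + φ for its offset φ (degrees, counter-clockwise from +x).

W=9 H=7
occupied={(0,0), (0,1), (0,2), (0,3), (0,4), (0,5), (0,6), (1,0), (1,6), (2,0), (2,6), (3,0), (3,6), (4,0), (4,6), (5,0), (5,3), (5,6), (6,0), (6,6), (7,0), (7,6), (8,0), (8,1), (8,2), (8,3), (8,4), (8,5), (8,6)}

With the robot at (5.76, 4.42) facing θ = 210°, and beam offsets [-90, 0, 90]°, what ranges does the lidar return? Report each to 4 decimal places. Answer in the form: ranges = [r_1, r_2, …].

beam 1: φ=-90°, α=120°
  cosα=-0.5000 sinα=0.8660 | (5,4) | tMaxX 1.5200 tMaxY 0.6697 | tΔX 2.0000 tΔY 1.1547
    t=0.6697 [y] (5,5)
    t=1.5200 [x] (4,5)
    t=1.8244 [y] (4,6) — stop
  → r_1 = 1.8244
beam 2: φ=0°, α=210°
  cosα=-0.8660 sinα=-0.5000 | (5,4) | tMaxX 0.8776 tMaxY 0.8400 | tΔX 1.1547 tΔY 2.0000
    t=0.8400 [y] (5,3) — stop
  → r_2 = 0.8400
beam 3: φ=90°, α=300°
  cosα=0.5000 sinα=-0.8660 | (5,4) | tMaxX 0.4800 tMaxY 0.4850 | tΔX 2.0000 tΔY 1.1547
    t=0.4800 [x] (6,4)
    t=0.4850 [y] (6,3)
    t=1.6397 [y] (6,2)
    t=2.4800 [x] (7,2)
    t=2.7944 [y] (7,1)
    t=3.9491 [y] (7,0) — stop
  → r_3 = 3.9491

ranges = [1.8244, 0.8400, 3.9491]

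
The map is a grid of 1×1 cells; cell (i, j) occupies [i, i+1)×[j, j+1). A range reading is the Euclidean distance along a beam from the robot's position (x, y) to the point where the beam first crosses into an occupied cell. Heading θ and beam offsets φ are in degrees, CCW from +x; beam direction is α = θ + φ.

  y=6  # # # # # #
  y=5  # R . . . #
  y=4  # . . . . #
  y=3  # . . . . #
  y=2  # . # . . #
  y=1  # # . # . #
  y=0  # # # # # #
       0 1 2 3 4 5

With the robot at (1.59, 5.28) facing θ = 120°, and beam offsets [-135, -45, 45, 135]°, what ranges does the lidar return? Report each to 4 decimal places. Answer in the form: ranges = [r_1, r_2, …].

beam 1: φ=-135°, α=345°
  cosα=0.9659 sinα=-0.2588 | (1,5) | tMaxX 0.4245 tMaxY 1.0818 | tΔX 1.0353 tΔY 3.8637
    t=0.4245 [x] (2,5)
    t=1.0818 [y] (2,4)
    t=1.4597 [x] (3,4)
    t=2.4950 [x] (4,4)
    t=3.5303 [x] (5,4) — stop
  → r_1 = 3.5303
beam 2: φ=-45°, α=75°
  cosα=0.2588 sinα=0.9659 | (1,5) | tMaxX 1.5841 tMaxY 0.7454 | tΔX 3.8637 tΔY 1.0353
    t=0.7454 [y] (1,6) — stop
  → r_2 = 0.7454
beam 3: φ=45°, α=165°
  cosα=-0.9659 sinα=0.2588 | (1,5) | tMaxX 0.6108 tMaxY 2.7819 | tΔX 1.0353 tΔY 3.8637
    t=0.6108 [x] (0,5) — stop
  → r_3 = 0.6108
beam 4: φ=135°, α=255°
  cosα=-0.2588 sinα=-0.9659 | (1,5) | tMaxX 2.2796 tMaxY 0.2899 | tΔX 3.8637 tΔY 1.0353
    t=0.2899 [y] (1,4)
    t=1.3252 [y] (1,3)
    t=2.2796 [x] (0,3) — stop
  → r_4 = 2.2796

ranges = [3.5303, 0.7454, 0.6108, 2.2796]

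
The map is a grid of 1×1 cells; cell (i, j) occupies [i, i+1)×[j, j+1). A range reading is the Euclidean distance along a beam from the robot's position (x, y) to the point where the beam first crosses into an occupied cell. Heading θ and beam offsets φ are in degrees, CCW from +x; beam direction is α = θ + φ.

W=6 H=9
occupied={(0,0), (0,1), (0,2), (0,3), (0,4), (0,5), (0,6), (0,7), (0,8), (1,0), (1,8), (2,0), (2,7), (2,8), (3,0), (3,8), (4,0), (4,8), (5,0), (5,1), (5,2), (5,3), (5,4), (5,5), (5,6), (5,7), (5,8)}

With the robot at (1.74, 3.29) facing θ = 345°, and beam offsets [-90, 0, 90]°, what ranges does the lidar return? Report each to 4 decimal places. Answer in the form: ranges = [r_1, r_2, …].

beam 1: φ=-90°, α=255°
  d=(-0.2588,-0.9659)  start (1,3)  tX=2.8591 tY=0.3002  stride 1/|dx|=3.8637 1/|dy|=1.0353
    cross y-line → (1,2), t=0.3002
    cross y-line → (1,1), t=1.3355
    cross y-line → (1,0), t=2.3708 (wall)
  → r_1 = 2.3708
beam 2: φ=0°, α=345°
  d=(0.9659,-0.2588)  start (1,3)  tX=0.2692 tY=1.1205  stride 1/|dx|=1.0353 1/|dy|=3.8637
    cross x-line → (2,3), t=0.2692
    cross y-line → (2,2), t=1.1205
    cross x-line → (3,2), t=1.3044
    cross x-line → (4,2), t=2.3397
    cross x-line → (5,2), t=3.3750 (wall)
  → r_2 = 3.3750
beam 3: φ=90°, α=75°
  d=(0.2588,0.9659)  start (1,3)  tX=1.0046 tY=0.7350  stride 1/|dx|=3.8637 1/|dy|=1.0353
    cross y-line → (1,4), t=0.7350
    cross x-line → (2,4), t=1.0046
    cross y-line → (2,5), t=1.7703
    cross y-line → (2,6), t=2.8056
    cross y-line → (2,7), t=3.8409 (wall)
  → r_3 = 3.8409

ranges = [2.3708, 3.3750, 3.8409]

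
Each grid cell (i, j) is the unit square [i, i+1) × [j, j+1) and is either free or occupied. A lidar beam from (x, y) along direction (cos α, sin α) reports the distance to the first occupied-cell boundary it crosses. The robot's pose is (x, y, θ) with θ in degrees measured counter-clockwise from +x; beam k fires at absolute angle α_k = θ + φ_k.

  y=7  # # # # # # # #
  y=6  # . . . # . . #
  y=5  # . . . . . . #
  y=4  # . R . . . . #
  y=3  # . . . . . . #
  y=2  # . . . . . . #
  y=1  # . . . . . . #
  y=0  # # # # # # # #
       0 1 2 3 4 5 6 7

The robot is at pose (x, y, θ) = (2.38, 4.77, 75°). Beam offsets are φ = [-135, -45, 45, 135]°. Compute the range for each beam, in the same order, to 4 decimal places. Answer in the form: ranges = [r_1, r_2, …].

ranges = [4.3532, 2.4600, 2.5750, 1.5935]

beam 1: φ=-135°, α=300°
  d=(0.5000,-0.8660)  start (2,4)  tX=1.2400 tY=0.8891  stride 1/|dx|=2.0000 1/|dy|=1.1547
    cross y-line → (2,3), t=0.8891
    cross x-line → (3,3), t=1.2400
    cross y-line → (3,2), t=2.0438
    cross y-line → (3,1), t=3.1985
    cross x-line → (4,1), t=3.2400
    cross y-line → (4,0), t=4.3532 (wall)
  → r_1 = 4.3532
beam 2: φ=-45°, α=30°
  d=(0.8660,0.5000)  start (2,4)  tX=0.7159 tY=0.4600  stride 1/|dx|=1.1547 1/|dy|=2.0000
    cross y-line → (2,5), t=0.4600
    cross x-line → (3,5), t=0.7159
    cross x-line → (4,5), t=1.8706
    cross y-line → (4,6), t=2.4600 (wall)
  → r_2 = 2.4600
beam 3: φ=45°, α=120°
  d=(-0.5000,0.8660)  start (2,4)  tX=0.7600 tY=0.2656  stride 1/|dx|=2.0000 1/|dy|=1.1547
    cross y-line → (2,5), t=0.2656
    cross x-line → (1,5), t=0.7600
    cross y-line → (1,6), t=1.4203
    cross y-line → (1,7), t=2.5750 (wall)
  → r_3 = 2.5750
beam 4: φ=135°, α=210°
  d=(-0.8660,-0.5000)  start (2,4)  tX=0.4388 tY=1.5400  stride 1/|dx|=1.1547 1/|dy|=2.0000
    cross x-line → (1,4), t=0.4388
    cross y-line → (1,3), t=1.5400
    cross x-line → (0,3), t=1.5935 (wall)
  → r_4 = 1.5935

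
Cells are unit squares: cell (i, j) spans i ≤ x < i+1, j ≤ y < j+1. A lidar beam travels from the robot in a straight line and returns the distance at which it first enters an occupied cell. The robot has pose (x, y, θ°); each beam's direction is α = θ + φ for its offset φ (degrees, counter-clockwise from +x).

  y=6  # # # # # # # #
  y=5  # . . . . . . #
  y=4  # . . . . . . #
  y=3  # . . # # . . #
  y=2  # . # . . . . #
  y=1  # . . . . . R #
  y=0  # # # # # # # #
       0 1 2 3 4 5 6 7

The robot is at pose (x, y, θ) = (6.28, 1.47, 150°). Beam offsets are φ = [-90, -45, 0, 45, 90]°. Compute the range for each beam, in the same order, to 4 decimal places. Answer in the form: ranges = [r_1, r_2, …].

beam 1: φ=-90°, α=60°
  d=(0.5000,0.8660)  start (6,1)  tX=1.4400 tY=0.6120  stride 1/|dx|=2.0000 1/|dy|=1.1547
    cross y-line → (6,2), t=0.6120
    cross x-line → (7,2), t=1.4400 (wall)
  → r_1 = 1.4400
beam 2: φ=-45°, α=105°
  d=(-0.2588,0.9659)  start (6,1)  tX=1.0818 tY=0.5487  stride 1/|dx|=3.8637 1/|dy|=1.0353
    cross y-line → (6,2), t=0.5487
    cross x-line → (5,2), t=1.0818
    cross y-line → (5,3), t=1.5840
    cross y-line → (5,4), t=2.6192
    cross y-line → (5,5), t=3.6545
    cross y-line → (5,6), t=4.6898 (wall)
  → r_2 = 4.6898
beam 3: φ=0°, α=150°
  d=(-0.8660,0.5000)  start (6,1)  tX=0.3233 tY=1.0600  stride 1/|dx|=1.1547 1/|dy|=2.0000
    cross x-line → (5,1), t=0.3233
    cross y-line → (5,2), t=1.0600
    cross x-line → (4,2), t=1.4780
    cross x-line → (3,2), t=2.6327
    cross y-line → (3,3), t=3.0600 (wall)
  → r_3 = 3.0600
beam 4: φ=45°, α=195°
  d=(-0.9659,-0.2588)  start (6,1)  tX=0.2899 tY=1.8159  stride 1/|dx|=1.0353 1/|dy|=3.8637
    cross x-line → (5,1), t=0.2899
    cross x-line → (4,1), t=1.3252
    cross y-line → (4,0), t=1.8159 (wall)
  → r_4 = 1.8159
beam 5: φ=90°, α=240°
  d=(-0.5000,-0.8660)  start (6,1)  tX=0.5600 tY=0.5427  stride 1/|dx|=2.0000 1/|dy|=1.1547
    cross y-line → (6,0), t=0.5427 (wall)
  → r_5 = 0.5427

ranges = [1.4400, 4.6898, 3.0600, 1.8159, 0.5427]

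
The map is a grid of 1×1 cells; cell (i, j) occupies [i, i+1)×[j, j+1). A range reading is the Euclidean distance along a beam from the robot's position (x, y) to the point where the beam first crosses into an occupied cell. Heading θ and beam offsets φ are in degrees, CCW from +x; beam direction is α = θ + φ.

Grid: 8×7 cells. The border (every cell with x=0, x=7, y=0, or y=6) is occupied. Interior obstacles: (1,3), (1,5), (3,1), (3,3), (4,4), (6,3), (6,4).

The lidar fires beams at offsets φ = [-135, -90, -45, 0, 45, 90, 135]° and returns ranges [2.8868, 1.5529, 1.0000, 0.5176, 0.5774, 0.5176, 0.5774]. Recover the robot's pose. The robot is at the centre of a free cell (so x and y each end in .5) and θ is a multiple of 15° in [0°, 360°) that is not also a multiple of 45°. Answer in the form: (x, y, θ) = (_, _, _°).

Enumerate (i+0.5, j+0.5, θ) over the 23 free cells and 16 admissible headings. For each, cast all 7 beams and compare to the given ranges.
  (1.5, 2.5, 345°): beam 1 = 0.5774 ≠ 2.8868 ✗
  (2.5, 4.5, 300°): beam 1 = 1.5529 ≠ 2.8868 ✗
  (6.5, 1.5, 255°): beam 1 = 3.0000 ≠ 2.8868 ✗
  (5.5, 2.5, 75°): beam 1 = 1.7321 ≠ 2.8868 ✗
  …
  (6.5, 2.5, 345°): r_1=2.8868, r_2=1.5529, r_3=1.0000, r_4=0.5176, r_5=0.5774, r_6=0.5176, r_7=0.5774 — all match ✓
No second candidate reproduces the full scan.

(x, y, θ) = (6.5, 2.5, 345°)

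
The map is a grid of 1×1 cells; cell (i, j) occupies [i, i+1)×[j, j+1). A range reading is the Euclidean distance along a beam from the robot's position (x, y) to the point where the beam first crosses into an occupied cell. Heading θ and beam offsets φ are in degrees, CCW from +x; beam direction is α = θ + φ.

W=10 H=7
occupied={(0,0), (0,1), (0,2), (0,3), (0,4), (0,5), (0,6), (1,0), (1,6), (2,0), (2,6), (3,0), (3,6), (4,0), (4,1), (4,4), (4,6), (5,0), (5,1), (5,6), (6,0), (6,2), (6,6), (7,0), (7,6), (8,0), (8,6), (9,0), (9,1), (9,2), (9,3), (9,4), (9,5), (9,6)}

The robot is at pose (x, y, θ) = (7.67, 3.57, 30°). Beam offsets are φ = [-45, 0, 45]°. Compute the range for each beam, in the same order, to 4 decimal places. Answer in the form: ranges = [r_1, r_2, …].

ranges = [1.3769, 1.5358, 2.5157]

beam 1: φ=-45°, α=345°
  dir = (cos 345°, sin 345°) = (0.9659, -0.2588); from cell (7,3)
  next x-line at t=0.3416, next y-line at t=2.2023; Δt_x=1.0353, Δt_y=3.8637
    x: enter (8,3) at t=0.3416
    x: enter (9,3) at t=1.3769 ← occupied
  → r_1 = 1.3769
beam 2: φ=0°, α=30°
  dir = (cos 30°, sin 30°) = (0.8660, 0.5000); from cell (7,3)
  next x-line at t=0.3811, next y-line at t=0.8600; Δt_x=1.1547, Δt_y=2.0000
    x: enter (8,3) at t=0.3811
    y: enter (8,4) at t=0.8600
    x: enter (9,4) at t=1.5358 ← occupied
  → r_2 = 1.5358
beam 3: φ=45°, α=75°
  dir = (cos 75°, sin 75°) = (0.2588, 0.9659); from cell (7,3)
  next x-line at t=1.2750, next y-line at t=0.4452; Δt_x=3.8637, Δt_y=1.0353
    y: enter (7,4) at t=0.4452
    x: enter (8,4) at t=1.2750
    y: enter (8,5) at t=1.4804
    y: enter (8,6) at t=2.5157 ← occupied
  → r_3 = 2.5157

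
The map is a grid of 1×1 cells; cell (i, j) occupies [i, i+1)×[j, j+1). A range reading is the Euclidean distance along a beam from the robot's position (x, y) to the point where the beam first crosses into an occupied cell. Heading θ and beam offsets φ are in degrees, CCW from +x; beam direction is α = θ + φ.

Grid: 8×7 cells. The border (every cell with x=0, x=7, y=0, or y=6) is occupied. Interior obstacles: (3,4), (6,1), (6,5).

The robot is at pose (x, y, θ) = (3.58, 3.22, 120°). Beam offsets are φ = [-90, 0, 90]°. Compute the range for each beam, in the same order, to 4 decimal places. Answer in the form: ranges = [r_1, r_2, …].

beam 1: φ=-90°, α=30°
  direction (0.8660, 0.5000); cell (3,3); t to first gridline: x 0.4850, y 1.5600 (then +1.1547 / +2.0000)
    (4,3) via x @ 0.4850
    (4,4) via y @ 1.5600
    (5,4) via x @ 1.6397
    (6,4) via x @ 2.7944
    (6,5) via y @ 3.5600  # hit
  → r_1 = 3.5600
beam 2: φ=0°, α=120°
  direction (-0.5000, 0.8660); cell (3,3); t to first gridline: x 1.1600, y 0.9007 (then +2.0000 / +1.1547)
    (3,4) via y @ 0.9007  # hit
  → r_2 = 0.9007
beam 3: φ=90°, α=210°
  direction (-0.8660, -0.5000); cell (3,3); t to first gridline: x 0.6697, y 0.4400 (then +1.1547 / +2.0000)
    (3,2) via y @ 0.4400
    (2,2) via x @ 0.6697
    (1,2) via x @ 1.8244
    (1,1) via y @ 2.4400
    (0,1) via x @ 2.9791  # hit
  → r_3 = 2.9791

ranges = [3.5600, 0.9007, 2.9791]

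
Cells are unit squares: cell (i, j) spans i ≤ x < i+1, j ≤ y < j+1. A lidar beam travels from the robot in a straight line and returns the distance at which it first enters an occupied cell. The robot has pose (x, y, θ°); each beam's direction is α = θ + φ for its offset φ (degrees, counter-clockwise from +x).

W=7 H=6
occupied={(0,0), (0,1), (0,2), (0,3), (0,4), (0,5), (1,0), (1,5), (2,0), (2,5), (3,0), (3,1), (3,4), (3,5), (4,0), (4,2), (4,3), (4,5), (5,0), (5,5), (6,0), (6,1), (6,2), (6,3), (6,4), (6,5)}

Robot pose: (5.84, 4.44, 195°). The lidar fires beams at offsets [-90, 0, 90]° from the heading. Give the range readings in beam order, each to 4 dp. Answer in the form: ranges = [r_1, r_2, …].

beam 1: φ=-90°, α=105°
  direction (-0.2588, 0.9659); cell (5,4); t to first gridline: x 3.2455, y 0.5798 (then +3.8637 / +1.0353)
    (5,5) via y @ 0.5798  # hit
  → r_1 = 0.5798
beam 2: φ=0°, α=195°
  direction (-0.9659, -0.2588); cell (5,4); t to first gridline: x 0.8696, y 1.7000 (then +1.0353 / +3.8637)
    (4,4) via x @ 0.8696
    (4,3) via y @ 1.7000  # hit
  → r_2 = 1.7000
beam 3: φ=90°, α=285°
  direction (0.2588, -0.9659); cell (5,4); t to first gridline: x 0.6182, y 0.4555 (then +3.8637 / +1.0353)
    (5,3) via y @ 0.4555
    (6,3) via x @ 0.6182  # hit
  → r_3 = 0.6182

ranges = [0.5798, 1.7000, 0.6182]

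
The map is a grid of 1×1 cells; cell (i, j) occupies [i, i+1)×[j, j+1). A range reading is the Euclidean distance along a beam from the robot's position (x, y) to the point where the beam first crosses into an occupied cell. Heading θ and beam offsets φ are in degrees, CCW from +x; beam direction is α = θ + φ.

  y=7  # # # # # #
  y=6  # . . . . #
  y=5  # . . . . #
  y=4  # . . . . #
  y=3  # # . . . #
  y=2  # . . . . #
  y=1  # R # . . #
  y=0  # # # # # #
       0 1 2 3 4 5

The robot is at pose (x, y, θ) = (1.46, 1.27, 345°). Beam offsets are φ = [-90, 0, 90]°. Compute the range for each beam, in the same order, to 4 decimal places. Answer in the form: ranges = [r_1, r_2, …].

ranges = [0.2795, 0.5590, 1.7910]

beam 1: φ=-90°, α=255°
  direction (-0.2588, -0.9659); cell (1,1); t to first gridline: x 1.7773, y 0.2795 (then +3.8637 / +1.0353)
    (1,0) via y @ 0.2795  # hit
  → r_1 = 0.2795
beam 2: φ=0°, α=345°
  direction (0.9659, -0.2588); cell (1,1); t to first gridline: x 0.5590, y 1.0432 (then +1.0353 / +3.8637)
    (2,1) via x @ 0.5590  # hit
  → r_2 = 0.5590
beam 3: φ=90°, α=75°
  direction (0.2588, 0.9659); cell (1,1); t to first gridline: x 2.0864, y 0.7558 (then +3.8637 / +1.0353)
    (1,2) via y @ 0.7558
    (1,3) via y @ 1.7910  # hit
  → r_3 = 1.7910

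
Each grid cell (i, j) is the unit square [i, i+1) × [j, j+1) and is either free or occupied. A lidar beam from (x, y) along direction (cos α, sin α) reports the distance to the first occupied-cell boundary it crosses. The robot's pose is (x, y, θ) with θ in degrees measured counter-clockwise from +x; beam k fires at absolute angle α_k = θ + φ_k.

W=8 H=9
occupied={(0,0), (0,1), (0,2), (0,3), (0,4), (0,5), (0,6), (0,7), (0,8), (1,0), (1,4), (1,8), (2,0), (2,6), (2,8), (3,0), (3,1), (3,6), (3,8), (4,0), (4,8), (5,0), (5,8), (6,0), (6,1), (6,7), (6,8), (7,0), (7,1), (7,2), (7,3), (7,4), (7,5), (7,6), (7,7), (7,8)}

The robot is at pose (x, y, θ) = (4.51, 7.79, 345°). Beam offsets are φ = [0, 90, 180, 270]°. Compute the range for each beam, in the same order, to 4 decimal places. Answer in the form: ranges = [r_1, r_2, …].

beam 1: φ=0°, α=345°
  direction (0.9659, -0.2588); cell (4,7); t to first gridline: x 0.5073, y 3.0523 (then +1.0353 / +3.8637)
    (5,7) via x @ 0.5073
    (6,7) via x @ 1.5426  # hit
  → r_1 = 1.5426
beam 2: φ=90°, α=75°
  direction (0.2588, 0.9659); cell (4,7); t to first gridline: x 1.8932, y 0.2174 (then +3.8637 / +1.0353)
    (4,8) via y @ 0.2174  # hit
  → r_2 = 0.2174
beam 3: φ=180°, α=165°
  direction (-0.9659, 0.2588); cell (4,7); t to first gridline: x 0.5280, y 0.8114 (then +1.0353 / +3.8637)
    (3,7) via x @ 0.5280
    (3,8) via y @ 0.8114  # hit
  → r_3 = 0.8114
beam 4: φ=270°, α=255°
  direction (-0.2588, -0.9659); cell (4,7); t to first gridline: x 1.9705, y 0.8179 (then +3.8637 / +1.0353)
    (4,6) via y @ 0.8179
    (4,5) via y @ 1.8531
    (3,5) via x @ 1.9705
    (3,4) via y @ 2.8884
    (3,3) via y @ 3.9237
    (3,2) via y @ 4.9590
    (2,2) via x @ 5.8342
    (2,1) via y @ 5.9942
    (2,0) via y @ 7.0295  # hit
  → r_4 = 7.0295

ranges = [1.5426, 0.2174, 0.8114, 7.0295]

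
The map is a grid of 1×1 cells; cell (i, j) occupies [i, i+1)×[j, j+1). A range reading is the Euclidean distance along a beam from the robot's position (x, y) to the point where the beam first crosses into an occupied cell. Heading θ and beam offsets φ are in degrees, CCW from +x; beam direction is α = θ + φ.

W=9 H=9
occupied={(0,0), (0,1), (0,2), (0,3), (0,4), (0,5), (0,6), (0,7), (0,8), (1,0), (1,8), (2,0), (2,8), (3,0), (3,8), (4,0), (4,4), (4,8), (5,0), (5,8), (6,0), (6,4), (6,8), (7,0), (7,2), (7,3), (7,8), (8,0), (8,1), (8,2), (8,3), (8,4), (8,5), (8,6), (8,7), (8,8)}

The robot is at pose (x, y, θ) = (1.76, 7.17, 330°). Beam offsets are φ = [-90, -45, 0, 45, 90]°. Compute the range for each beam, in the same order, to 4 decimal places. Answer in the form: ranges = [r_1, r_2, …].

ranges = [1.5200, 6.3877, 4.8959, 3.2069, 0.9584]

beam 1: φ=-90°, α=240°
  direction (-0.5000, -0.8660); cell (1,7); t to first gridline: x 1.5200, y 0.1963 (then +2.0000 / +1.1547)
    (1,6) via y @ 0.1963
    (1,5) via y @ 1.3510
    (0,5) via x @ 1.5200  # hit
  → r_1 = 1.5200
beam 2: φ=-45°, α=285°
  direction (0.2588, -0.9659); cell (1,7); t to first gridline: x 0.9273, y 0.1760 (then +3.8637 / +1.0353)
    (1,6) via y @ 0.1760
    (2,6) via x @ 0.9273
    (2,5) via y @ 1.2113
    (2,4) via y @ 2.2465
    (2,3) via y @ 3.2818
    (2,2) via y @ 4.3171
    (3,2) via x @ 4.7910
    (3,1) via y @ 5.3524
    (3,0) via y @ 6.3877  # hit
  → r_2 = 6.3877
beam 3: φ=0°, α=330°
  direction (0.8660, -0.5000); cell (1,7); t to first gridline: x 0.2771, y 0.3400 (then +1.1547 / +2.0000)
    (2,7) via x @ 0.2771
    (2,6) via y @ 0.3400
    (3,6) via x @ 1.4318
    (3,5) via y @ 2.3400
    (4,5) via x @ 2.5865
    (5,5) via x @ 3.7412
    (5,4) via y @ 4.3400
    (6,4) via x @ 4.8959  # hit
  → r_3 = 4.8959
beam 4: φ=45°, α=15°
  direction (0.9659, 0.2588); cell (1,7); t to first gridline: x 0.2485, y 3.2069 (then +1.0353 / +3.8637)
    (2,7) via x @ 0.2485
    (3,7) via x @ 1.2837
    (4,7) via x @ 2.3190
    (4,8) via y @ 3.2069  # hit
  → r_4 = 3.2069
beam 5: φ=90°, α=60°
  direction (0.5000, 0.8660); cell (1,7); t to first gridline: x 0.4800, y 0.9584 (then +2.0000 / +1.1547)
    (2,7) via x @ 0.4800
    (2,8) via y @ 0.9584  # hit
  → r_5 = 0.9584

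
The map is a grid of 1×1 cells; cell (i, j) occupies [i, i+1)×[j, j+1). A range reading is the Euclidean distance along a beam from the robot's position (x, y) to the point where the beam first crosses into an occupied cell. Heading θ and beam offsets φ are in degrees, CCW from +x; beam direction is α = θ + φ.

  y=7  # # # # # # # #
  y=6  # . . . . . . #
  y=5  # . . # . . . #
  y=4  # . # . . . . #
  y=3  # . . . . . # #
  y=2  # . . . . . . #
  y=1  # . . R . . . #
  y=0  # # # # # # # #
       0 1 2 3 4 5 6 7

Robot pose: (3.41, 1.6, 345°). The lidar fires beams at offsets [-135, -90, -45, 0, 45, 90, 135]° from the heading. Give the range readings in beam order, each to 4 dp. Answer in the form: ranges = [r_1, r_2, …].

ranges = [1.2000, 0.6212, 0.6928, 2.3182, 2.9907, 5.5905, 2.7713]

beam 1: φ=-135°, α=210°
  dir = (cos 210°, sin 210°) = (-0.8660, -0.5000); from cell (3,1)
  next x-line at t=0.4734, next y-line at t=1.2000; Δt_x=1.1547, Δt_y=2.0000
    x: enter (2,1) at t=0.4734
    y: enter (2,0) at t=1.2000 ← occupied
  → r_1 = 1.2000
beam 2: φ=-90°, α=255°
  dir = (cos 255°, sin 255°) = (-0.2588, -0.9659); from cell (3,1)
  next x-line at t=1.5841, next y-line at t=0.6212; Δt_x=3.8637, Δt_y=1.0353
    y: enter (3,0) at t=0.6212 ← occupied
  → r_2 = 0.6212
beam 3: φ=-45°, α=300°
  dir = (cos 300°, sin 300°) = (0.5000, -0.8660); from cell (3,1)
  next x-line at t=1.1800, next y-line at t=0.6928; Δt_x=2.0000, Δt_y=1.1547
    y: enter (3,0) at t=0.6928 ← occupied
  → r_3 = 0.6928
beam 4: φ=0°, α=345°
  dir = (cos 345°, sin 345°) = (0.9659, -0.2588); from cell (3,1)
  next x-line at t=0.6108, next y-line at t=2.3182; Δt_x=1.0353, Δt_y=3.8637
    x: enter (4,1) at t=0.6108
    x: enter (5,1) at t=1.6461
    y: enter (5,0) at t=2.3182 ← occupied
  → r_4 = 2.3182
beam 5: φ=45°, α=30°
  dir = (cos 30°, sin 30°) = (0.8660, 0.5000); from cell (3,1)
  next x-line at t=0.6813, next y-line at t=0.8000; Δt_x=1.1547, Δt_y=2.0000
    x: enter (4,1) at t=0.6813
    y: enter (4,2) at t=0.8000
    x: enter (5,2) at t=1.8360
    y: enter (5,3) at t=2.8000
    x: enter (6,3) at t=2.9907 ← occupied
  → r_5 = 2.9907
beam 6: φ=90°, α=75°
  dir = (cos 75°, sin 75°) = (0.2588, 0.9659); from cell (3,1)
  next x-line at t=2.2796, next y-line at t=0.4141; Δt_x=3.8637, Δt_y=1.0353
    y: enter (3,2) at t=0.4141
    y: enter (3,3) at t=1.4494
    x: enter (4,3) at t=2.2796
    y: enter (4,4) at t=2.4847
    y: enter (4,5) at t=3.5199
    y: enter (4,6) at t=4.5552
    y: enter (4,7) at t=5.5905 ← occupied
  → r_6 = 5.5905
beam 7: φ=135°, α=120°
  dir = (cos 120°, sin 120°) = (-0.5000, 0.8660); from cell (3,1)
  next x-line at t=0.8200, next y-line at t=0.4619; Δt_x=2.0000, Δt_y=1.1547
    y: enter (3,2) at t=0.4619
    x: enter (2,2) at t=0.8200
    y: enter (2,3) at t=1.6166
    y: enter (2,4) at t=2.7713 ← occupied
  → r_7 = 2.7713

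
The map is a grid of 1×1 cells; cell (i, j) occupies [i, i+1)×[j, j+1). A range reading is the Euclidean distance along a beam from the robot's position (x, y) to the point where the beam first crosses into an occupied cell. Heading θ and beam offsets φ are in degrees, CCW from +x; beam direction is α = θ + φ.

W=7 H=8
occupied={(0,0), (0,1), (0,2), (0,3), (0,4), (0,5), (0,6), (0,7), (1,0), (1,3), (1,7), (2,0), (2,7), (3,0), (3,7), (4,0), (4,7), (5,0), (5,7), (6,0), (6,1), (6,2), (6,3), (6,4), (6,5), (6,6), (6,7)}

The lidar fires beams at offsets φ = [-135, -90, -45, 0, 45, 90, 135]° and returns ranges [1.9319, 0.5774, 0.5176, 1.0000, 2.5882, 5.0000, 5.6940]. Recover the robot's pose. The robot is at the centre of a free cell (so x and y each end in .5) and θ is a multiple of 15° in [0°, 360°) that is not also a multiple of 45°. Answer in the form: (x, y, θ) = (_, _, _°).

Enumerate (i+0.5, j+0.5, θ) over the 29 free cells and 16 admissible headings. For each, cast all 7 beams and compare to the given ranges.
  (5.5, 2.5, 60°): beam 1 = 1.5529 ≠ 1.9319 ✗
  (2.5, 3.5, 285°): beam 1 = 0.5774 ≠ 1.9319 ✗
  (3.5, 4.5, 345°): beam 1 = 1.7321 ≠ 1.9319 ✗
  (3.5, 2.5, 165°): beam 1 = 2.8868 ≠ 1.9319 ✗
  …
  (3.5, 1.5, 330°): r_1=1.9319, r_2=0.5774, r_3=0.5176, r_4=1.0000, r_5=2.5882, r_6=5.0000, r_7=5.6940 — all match ✓
Unique over the lattice → pose = (3.5, 1.5, 330°).

(x, y, θ) = (3.5, 1.5, 330°)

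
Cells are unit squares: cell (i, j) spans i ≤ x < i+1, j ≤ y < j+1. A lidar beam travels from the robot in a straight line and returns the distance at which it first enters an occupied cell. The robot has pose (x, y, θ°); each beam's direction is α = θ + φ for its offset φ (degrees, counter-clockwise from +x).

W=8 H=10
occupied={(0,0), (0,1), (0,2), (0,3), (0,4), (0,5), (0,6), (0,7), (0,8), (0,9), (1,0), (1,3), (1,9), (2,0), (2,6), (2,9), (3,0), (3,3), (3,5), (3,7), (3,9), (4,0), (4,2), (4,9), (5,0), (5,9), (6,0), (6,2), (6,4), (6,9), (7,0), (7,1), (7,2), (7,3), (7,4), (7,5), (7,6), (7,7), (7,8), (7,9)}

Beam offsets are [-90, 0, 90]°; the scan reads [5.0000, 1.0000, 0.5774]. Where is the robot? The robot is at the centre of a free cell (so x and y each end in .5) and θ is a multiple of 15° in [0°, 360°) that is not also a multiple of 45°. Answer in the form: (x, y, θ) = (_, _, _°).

(x, y, θ) = (3.5, 1.5, 210°)

Candidates: 40 free-cell centres × 16 headings = 640 poses. Raycast each; keep the one whose scan matches to 4 dp.
  (4.5, 6.5, 210°): beam 1 = 1.0000 ≠ 5.0000 ✗
  (4.5, 6.5, 255°): beam 1 = 1.5529 ≠ 5.0000 ✗
  (3.5, 1.5, 240°): beam 1 = 2.8868 ≠ 5.0000 ✗
  (5.5, 2.5, 105°): beam 1 = 0.5176 ≠ 5.0000 ✗
  …
  (3.5, 1.5, 210°): r_1=5.0000, r_2=1.0000, r_3=0.5774 — all match ✓
Unique over the lattice → pose = (3.5, 1.5, 210°).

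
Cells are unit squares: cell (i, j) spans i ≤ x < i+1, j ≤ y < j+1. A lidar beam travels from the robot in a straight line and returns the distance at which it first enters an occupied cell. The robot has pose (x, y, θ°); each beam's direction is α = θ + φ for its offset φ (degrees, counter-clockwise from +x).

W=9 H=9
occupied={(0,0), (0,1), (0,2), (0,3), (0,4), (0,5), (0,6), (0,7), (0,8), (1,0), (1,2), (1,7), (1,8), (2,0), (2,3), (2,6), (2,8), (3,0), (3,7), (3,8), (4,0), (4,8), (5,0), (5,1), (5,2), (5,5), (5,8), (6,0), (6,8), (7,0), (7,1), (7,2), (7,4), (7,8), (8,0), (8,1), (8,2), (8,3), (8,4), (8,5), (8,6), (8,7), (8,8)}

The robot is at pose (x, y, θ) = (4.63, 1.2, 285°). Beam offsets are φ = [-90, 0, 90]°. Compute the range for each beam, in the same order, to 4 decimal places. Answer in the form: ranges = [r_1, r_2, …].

ranges = [0.7727, 0.2071, 0.3831]

beam 1: φ=-90°, α=195°
  dir = (cos 195°, sin 195°) = (-0.9659, -0.2588); from cell (4,1)
  next x-line at t=0.6522, next y-line at t=0.7727; Δt_x=1.0353, Δt_y=3.8637
    x: enter (3,1) at t=0.6522
    y: enter (3,0) at t=0.7727 ← occupied
  → r_1 = 0.7727
beam 2: φ=0°, α=285°
  dir = (cos 285°, sin 285°) = (0.2588, -0.9659); from cell (4,1)
  next x-line at t=1.4296, next y-line at t=0.2071; Δt_x=3.8637, Δt_y=1.0353
    y: enter (4,0) at t=0.2071 ← occupied
  → r_2 = 0.2071
beam 3: φ=90°, α=15°
  dir = (cos 15°, sin 15°) = (0.9659, 0.2588); from cell (4,1)
  next x-line at t=0.3831, next y-line at t=3.0910; Δt_x=1.0353, Δt_y=3.8637
    x: enter (5,1) at t=0.3831 ← occupied
  → r_3 = 0.3831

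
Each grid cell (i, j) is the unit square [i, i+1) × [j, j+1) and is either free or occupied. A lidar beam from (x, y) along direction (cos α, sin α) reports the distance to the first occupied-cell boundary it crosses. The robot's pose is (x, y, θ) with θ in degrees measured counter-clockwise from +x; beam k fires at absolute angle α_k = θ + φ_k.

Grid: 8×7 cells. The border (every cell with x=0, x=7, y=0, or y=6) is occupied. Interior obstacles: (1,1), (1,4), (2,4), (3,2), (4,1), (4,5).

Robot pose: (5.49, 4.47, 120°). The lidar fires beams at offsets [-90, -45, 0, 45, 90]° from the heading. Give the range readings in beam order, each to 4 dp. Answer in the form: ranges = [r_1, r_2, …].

beam 1: φ=-90°, α=30°
  direction (0.8660, 0.5000); cell (5,4); t to first gridline: x 0.5889, y 1.0600 (then +1.1547 / +2.0000)
    (6,4) via x @ 0.5889
    (6,5) via y @ 1.0600
    (7,5) via x @ 1.7436  # hit
  → r_1 = 1.7436
beam 2: φ=-45°, α=75°
  direction (0.2588, 0.9659); cell (5,4); t to first gridline: x 1.9705, y 0.5487 (then +3.8637 / +1.0353)
    (5,5) via y @ 0.5487
    (5,6) via y @ 1.5840  # hit
  → r_2 = 1.5840
beam 3: φ=0°, α=120°
  direction (-0.5000, 0.8660); cell (5,4); t to first gridline: x 0.9800, y 0.6120 (then +2.0000 / +1.1547)
    (5,5) via y @ 0.6120
    (4,5) via x @ 0.9800  # hit
  → r_3 = 0.9800
beam 4: φ=45°, α=165°
  direction (-0.9659, 0.2588); cell (5,4); t to first gridline: x 0.5073, y 2.0478 (then +1.0353 / +3.8637)
    (4,4) via x @ 0.5073
    (3,4) via x @ 1.5426
    (3,5) via y @ 2.0478
    (2,5) via x @ 2.5778
    (1,5) via x @ 3.6131
    (0,5) via x @ 4.6484  # hit
  → r_4 = 4.6484
beam 5: φ=90°, α=210°
  direction (-0.8660, -0.5000); cell (5,4); t to first gridline: x 0.5658, y 0.9400 (then +1.1547 / +2.0000)
    (4,4) via x @ 0.5658
    (4,3) via y @ 0.9400
    (3,3) via x @ 1.7205
    (2,3) via x @ 2.8752
    (2,2) via y @ 2.9400
    (1,2) via x @ 4.0299
    (1,1) via y @ 4.9400  # hit
  → r_5 = 4.9400

ranges = [1.7436, 1.5840, 0.9800, 4.6484, 4.9400]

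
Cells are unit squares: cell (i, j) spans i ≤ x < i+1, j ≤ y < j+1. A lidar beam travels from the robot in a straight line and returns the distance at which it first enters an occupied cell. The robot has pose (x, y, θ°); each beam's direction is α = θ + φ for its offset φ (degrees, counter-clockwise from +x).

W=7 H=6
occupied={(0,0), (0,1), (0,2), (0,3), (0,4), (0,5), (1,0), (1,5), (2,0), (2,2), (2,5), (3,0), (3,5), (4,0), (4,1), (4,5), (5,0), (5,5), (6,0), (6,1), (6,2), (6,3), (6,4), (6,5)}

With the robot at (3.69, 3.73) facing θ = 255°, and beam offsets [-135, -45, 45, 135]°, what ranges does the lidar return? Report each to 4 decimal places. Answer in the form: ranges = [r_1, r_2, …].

ranges = [1.4665, 1.4600, 1.9976, 2.5400]

beam 1: φ=-135°, α=120°
  dir = (cos 120°, sin 120°) = (-0.5000, 0.8660); from cell (3,3)
  next x-line at t=1.3800, next y-line at t=0.3118; Δt_x=2.0000, Δt_y=1.1547
    y: enter (3,4) at t=0.3118
    x: enter (2,4) at t=1.3800
    y: enter (2,5) at t=1.4665 ← occupied
  → r_1 = 1.4665
beam 2: φ=-45°, α=210°
  dir = (cos 210°, sin 210°) = (-0.8660, -0.5000); from cell (3,3)
  next x-line at t=0.7967, next y-line at t=1.4600; Δt_x=1.1547, Δt_y=2.0000
    x: enter (2,3) at t=0.7967
    y: enter (2,2) at t=1.4600 ← occupied
  → r_2 = 1.4600
beam 3: φ=45°, α=300°
  dir = (cos 300°, sin 300°) = (0.5000, -0.8660); from cell (3,3)
  next x-line at t=0.6200, next y-line at t=0.8429; Δt_x=2.0000, Δt_y=1.1547
    x: enter (4,3) at t=0.6200
    y: enter (4,2) at t=0.8429
    y: enter (4,1) at t=1.9976 ← occupied
  → r_3 = 1.9976
beam 4: φ=135°, α=30°
  dir = (cos 30°, sin 30°) = (0.8660, 0.5000); from cell (3,3)
  next x-line at t=0.3580, next y-line at t=0.5400; Δt_x=1.1547, Δt_y=2.0000
    x: enter (4,3) at t=0.3580
    y: enter (4,4) at t=0.5400
    x: enter (5,4) at t=1.5127
    y: enter (5,5) at t=2.5400 ← occupied
  → r_4 = 2.5400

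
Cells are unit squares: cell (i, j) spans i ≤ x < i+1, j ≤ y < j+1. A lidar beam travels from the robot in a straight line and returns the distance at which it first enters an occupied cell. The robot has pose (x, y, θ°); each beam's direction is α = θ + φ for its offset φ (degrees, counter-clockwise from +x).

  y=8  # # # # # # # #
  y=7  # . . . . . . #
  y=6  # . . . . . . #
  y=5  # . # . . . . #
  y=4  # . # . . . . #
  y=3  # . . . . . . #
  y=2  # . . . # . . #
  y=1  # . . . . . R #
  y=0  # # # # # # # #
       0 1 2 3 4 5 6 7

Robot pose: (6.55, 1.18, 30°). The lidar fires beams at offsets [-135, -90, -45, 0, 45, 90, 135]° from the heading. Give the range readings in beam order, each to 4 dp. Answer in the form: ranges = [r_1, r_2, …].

ranges = [0.1863, 0.2078, 0.4659, 0.5196, 1.7387, 7.8751, 5.7458]

beam 1: φ=-135°, α=255°
  cosα=-0.2588 sinα=-0.9659 | (6,1) | tMaxX 2.1250 tMaxY 0.1863 | tΔX 3.8637 tΔY 1.0353
    t=0.1863 [y] (6,0) — stop
  → r_1 = 0.1863
beam 2: φ=-90°, α=300°
  cosα=0.5000 sinα=-0.8660 | (6,1) | tMaxX 0.9000 tMaxY 0.2078 | tΔX 2.0000 tΔY 1.1547
    t=0.2078 [y] (6,0) — stop
  → r_2 = 0.2078
beam 3: φ=-45°, α=345°
  cosα=0.9659 sinα=-0.2588 | (6,1) | tMaxX 0.4659 tMaxY 0.6955 | tΔX 1.0353 tΔY 3.8637
    t=0.4659 [x] (7,1) — stop
  → r_3 = 0.4659
beam 4: φ=0°, α=30°
  cosα=0.8660 sinα=0.5000 | (6,1) | tMaxX 0.5196 tMaxY 1.6400 | tΔX 1.1547 tΔY 2.0000
    t=0.5196 [x] (7,1) — stop
  → r_4 = 0.5196
beam 5: φ=45°, α=75°
  cosα=0.2588 sinα=0.9659 | (6,1) | tMaxX 1.7387 tMaxY 0.8489 | tΔX 3.8637 tΔY 1.0353
    t=0.8489 [y] (6,2)
    t=1.7387 [x] (7,2) — stop
  → r_5 = 1.7387
beam 6: φ=90°, α=120°
  cosα=-0.5000 sinα=0.8660 | (6,1) | tMaxX 1.1000 tMaxY 0.9469 | tΔX 2.0000 tΔY 1.1547
    t=0.9469 [y] (6,2)
    t=1.1000 [x] (5,2)
    t=2.1016 [y] (5,3)
    t=3.1000 [x] (4,3)
    t=3.2563 [y] (4,4)
    t=4.4110 [y] (4,5)
    t=5.1000 [x] (3,5)
    t=5.5657 [y] (3,6)
    t=6.7204 [y] (3,7)
    t=7.1000 [x] (2,7)
    t=7.8751 [y] (2,8) — stop
  → r_6 = 7.8751
beam 7: φ=135°, α=165°
  cosα=-0.9659 sinα=0.2588 | (6,1) | tMaxX 0.5694 tMaxY 3.1682 | tΔX 1.0353 tΔY 3.8637
    t=0.5694 [x] (5,1)
    t=1.6047 [x] (4,1)
    t=2.6400 [x] (3,1)
    t=3.1682 [y] (3,2)
    t=3.6752 [x] (2,2)
    t=4.7105 [x] (1,2)
    t=5.7458 [x] (0,2) — stop
  → r_7 = 5.7458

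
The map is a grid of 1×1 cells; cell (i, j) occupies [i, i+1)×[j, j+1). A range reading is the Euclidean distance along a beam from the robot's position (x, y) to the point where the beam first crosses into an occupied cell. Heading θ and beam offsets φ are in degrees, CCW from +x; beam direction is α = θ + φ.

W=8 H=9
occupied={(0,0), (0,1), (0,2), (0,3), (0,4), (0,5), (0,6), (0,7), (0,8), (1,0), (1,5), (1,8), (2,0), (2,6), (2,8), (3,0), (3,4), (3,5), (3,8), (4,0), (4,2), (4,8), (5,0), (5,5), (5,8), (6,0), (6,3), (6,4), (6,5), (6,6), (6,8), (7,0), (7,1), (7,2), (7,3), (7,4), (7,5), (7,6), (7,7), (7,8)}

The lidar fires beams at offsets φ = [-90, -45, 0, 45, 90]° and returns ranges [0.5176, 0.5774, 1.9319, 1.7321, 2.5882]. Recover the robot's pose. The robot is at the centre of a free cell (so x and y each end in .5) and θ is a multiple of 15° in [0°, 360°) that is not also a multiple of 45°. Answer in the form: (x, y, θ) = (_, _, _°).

Candidates: 32 free-cell centres × 16 headings = 512 poses. Raycast each; keep the one whose scan matches to 4 dp.
  (2.5, 3.5, 120°): beam 1 = 1.0000 ≠ 0.5176 ✗
  (1.5, 2.5, 30°): beam 1 = 1.7321 ≠ 0.5176 ✗
  (4.5, 6.5, 75°): beam 1 = 1.5529 ≠ 0.5176 ✗
  (1.5, 7.5, 195°): beam 3 = 0.5176 ≠ 1.9319 ✗
  (3.5, 7.5, 150°): beam 1 = 0.5774 ≠ 0.5176 ✗
  …
  (2.5, 1.5, 345°): r_1=0.5176, r_2=0.5774, r_3=1.9319, r_4=1.7321, r_5=2.5882 — all match ✓
Unique over the lattice → pose = (2.5, 1.5, 345°).

(x, y, θ) = (2.5, 1.5, 345°)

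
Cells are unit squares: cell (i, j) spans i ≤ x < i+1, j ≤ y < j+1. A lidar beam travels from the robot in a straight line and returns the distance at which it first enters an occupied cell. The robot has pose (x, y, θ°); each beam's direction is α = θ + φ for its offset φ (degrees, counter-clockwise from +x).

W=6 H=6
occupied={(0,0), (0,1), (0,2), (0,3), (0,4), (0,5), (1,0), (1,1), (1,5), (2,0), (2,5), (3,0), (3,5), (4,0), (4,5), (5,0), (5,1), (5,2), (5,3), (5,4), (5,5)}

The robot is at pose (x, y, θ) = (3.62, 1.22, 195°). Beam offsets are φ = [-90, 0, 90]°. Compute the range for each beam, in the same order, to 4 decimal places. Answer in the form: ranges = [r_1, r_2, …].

beam 1: φ=-90°, α=105°
  dir = (cos 105°, sin 105°) = (-0.2588, 0.9659); from cell (3,1)
  next x-line at t=2.3955, next y-line at t=0.8075; Δt_x=3.8637, Δt_y=1.0353
    y: enter (3,2) at t=0.8075
    y: enter (3,3) at t=1.8428
    x: enter (2,3) at t=2.3955
    y: enter (2,4) at t=2.8781
    y: enter (2,5) at t=3.9133 ← occupied
  → r_1 = 3.9133
beam 2: φ=0°, α=195°
  dir = (cos 195°, sin 195°) = (-0.9659, -0.2588); from cell (3,1)
  next x-line at t=0.6419, next y-line at t=0.8500; Δt_x=1.0353, Δt_y=3.8637
    x: enter (2,1) at t=0.6419
    y: enter (2,0) at t=0.8500 ← occupied
  → r_2 = 0.8500
beam 3: φ=90°, α=285°
  dir = (cos 285°, sin 285°) = (0.2588, -0.9659); from cell (3,1)
  next x-line at t=1.4682, next y-line at t=0.2278; Δt_x=3.8637, Δt_y=1.0353
    y: enter (3,0) at t=0.2278 ← occupied
  → r_3 = 0.2278

ranges = [3.9133, 0.8500, 0.2278]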